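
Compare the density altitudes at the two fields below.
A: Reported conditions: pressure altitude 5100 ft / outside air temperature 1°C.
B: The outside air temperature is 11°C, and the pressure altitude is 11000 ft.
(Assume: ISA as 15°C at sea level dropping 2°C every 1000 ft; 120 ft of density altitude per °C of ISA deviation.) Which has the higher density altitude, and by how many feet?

B by 8516 ft

A: ISA temp = 4.8°C, deviation -3.8°C, DA = 5100 + 120 × (-3.8) = 4644 ft.
B: ISA temp = -7°C, deviation +18°C, DA = 11000 + 120 × 18 = 13160 ft.
B is higher by 13160 − 4644 = 8516 ft.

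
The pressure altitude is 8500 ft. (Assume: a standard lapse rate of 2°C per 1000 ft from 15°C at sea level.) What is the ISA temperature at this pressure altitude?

-2°C

ISA temperature = 15 − 2 × (8500/1000) = 15 − 17 = -2°C.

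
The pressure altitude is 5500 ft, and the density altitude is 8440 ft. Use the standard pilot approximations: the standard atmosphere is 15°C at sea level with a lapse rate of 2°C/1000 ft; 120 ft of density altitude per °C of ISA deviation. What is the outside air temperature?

28.5°C

Density altitude − pressure altitude = 8440 − 5500 = +2940 ft.
At 120 ft/°C that is an ISA deviation of 2940/120 = +24.5°C.
ISA temperature at 5500 ft = 15 − 2 × (5500/1000) = 4°C.
OAT = ISA + deviation = 4 + (+24.5) = 28.5°C.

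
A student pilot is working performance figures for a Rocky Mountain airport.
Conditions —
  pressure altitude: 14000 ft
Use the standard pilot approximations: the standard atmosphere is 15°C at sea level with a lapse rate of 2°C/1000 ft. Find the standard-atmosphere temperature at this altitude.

ISA temperature = 15 − 2 × (14000/1000) = 15 − 28 = -13°C.

-13°C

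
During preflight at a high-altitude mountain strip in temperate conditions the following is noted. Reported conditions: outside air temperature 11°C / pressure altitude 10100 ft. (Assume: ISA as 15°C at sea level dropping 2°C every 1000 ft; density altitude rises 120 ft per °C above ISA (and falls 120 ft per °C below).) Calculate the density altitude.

ISA temperature at 10100 ft = 15 − 2 × (10100/1000) = -5.2°C.
ISA deviation = 11 − (-5.2) = +16.2°C.
Density altitude = 10100 + 120 × (16.2) = 10100 + (+1944) = 12044 ft.

12044 ft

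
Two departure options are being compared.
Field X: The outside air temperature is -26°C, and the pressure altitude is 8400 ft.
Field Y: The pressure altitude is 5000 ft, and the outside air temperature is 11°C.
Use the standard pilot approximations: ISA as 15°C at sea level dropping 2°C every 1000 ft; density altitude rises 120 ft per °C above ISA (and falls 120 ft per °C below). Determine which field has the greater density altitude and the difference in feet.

Field Y by 224 ft

Field X: ISA temp = -1.8°C, deviation -24.2°C, DA = 8400 + 120 × (-24.2) = 5496 ft.
Field Y: ISA temp = 5°C, deviation +6°C, DA = 5000 + 120 × 6 = 5720 ft.
Field Y is higher by 5720 − 5496 = 224 ft.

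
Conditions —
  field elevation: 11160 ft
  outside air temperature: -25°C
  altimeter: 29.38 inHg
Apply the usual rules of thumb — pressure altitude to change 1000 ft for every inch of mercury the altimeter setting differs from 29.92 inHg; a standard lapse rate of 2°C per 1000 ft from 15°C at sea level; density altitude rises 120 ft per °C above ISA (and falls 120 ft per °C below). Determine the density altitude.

9708 ft

Pressure altitude = 11160 + (29.92 − 29.38) × 1000 = 11160 + (+540) = 11700 ft.
ISA temperature at 11700 ft = 15 − 2 × (11700/1000) = -8.4°C.
ISA deviation = -25 − (-8.4) = -16.6°C.
Density altitude = 11700 + 120 × (-16.6) = 9708 ft.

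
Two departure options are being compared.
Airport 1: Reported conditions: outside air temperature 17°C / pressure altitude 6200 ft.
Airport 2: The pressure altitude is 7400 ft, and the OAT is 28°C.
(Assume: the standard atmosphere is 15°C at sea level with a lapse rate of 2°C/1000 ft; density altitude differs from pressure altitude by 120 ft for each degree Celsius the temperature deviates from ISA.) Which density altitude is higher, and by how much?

Airport 2 by 2808 ft

Airport 1: ISA temp = 2.6°C, deviation +14.4°C, DA = 6200 + 120 × 14.4 = 7928 ft.
Airport 2: ISA temp = 0.2°C, deviation +27.8°C, DA = 7400 + 120 × 27.8 = 10736 ft.
Airport 2 is higher by 10736 − 7928 = 2808 ft.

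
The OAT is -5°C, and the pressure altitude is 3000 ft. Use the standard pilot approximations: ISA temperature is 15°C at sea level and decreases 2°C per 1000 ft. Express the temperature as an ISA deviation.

ISA-14°C

ISA temperature at 3000 ft = 15 − 2 × (3000/1000) = 9°C.
Deviation = OAT − ISA = -5 − 9 = -14°C.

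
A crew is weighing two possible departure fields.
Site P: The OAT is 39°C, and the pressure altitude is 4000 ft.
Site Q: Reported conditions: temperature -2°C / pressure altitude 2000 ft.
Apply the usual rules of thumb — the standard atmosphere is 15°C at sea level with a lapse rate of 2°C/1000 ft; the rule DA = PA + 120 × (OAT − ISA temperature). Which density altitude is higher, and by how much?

Site P: ISA temp = 7°C, deviation +32°C, DA = 4000 + 120 × 32 = 7840 ft.
Site Q: ISA temp = 11°C, deviation -13°C, DA = 2000 + 120 × (-13) = 440 ft.
Site P is higher by 7840 − 440 = 7400 ft.

Site P by 7400 ft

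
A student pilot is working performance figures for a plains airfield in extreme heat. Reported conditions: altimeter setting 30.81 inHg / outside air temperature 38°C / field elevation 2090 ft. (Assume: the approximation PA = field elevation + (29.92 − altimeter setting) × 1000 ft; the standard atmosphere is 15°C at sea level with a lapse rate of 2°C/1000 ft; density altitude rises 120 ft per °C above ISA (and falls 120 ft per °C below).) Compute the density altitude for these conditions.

Pressure altitude = 2090 + (29.92 − 30.81) × 1000 = 2090 + (-890) = 1200 ft.
ISA temperature at 1200 ft = 15 − 2 × (1200/1000) = 12.6°C.
ISA deviation = 38 − 12.6 = +25.4°C.
Density altitude = 1200 + 120 × (25.4) = 4248 ft.

4248 ft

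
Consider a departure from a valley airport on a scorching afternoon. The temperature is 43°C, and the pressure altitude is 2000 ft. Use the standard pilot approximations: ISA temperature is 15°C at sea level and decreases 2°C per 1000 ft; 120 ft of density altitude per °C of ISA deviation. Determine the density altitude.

5840 ft

ISA temperature at 2000 ft = 15 − 2 × (2000/1000) = 11°C.
ISA deviation = 43 − 11 = +32°C.
Density altitude = 2000 + 120 × (32) = 2000 + (+3840) = 5840 ft.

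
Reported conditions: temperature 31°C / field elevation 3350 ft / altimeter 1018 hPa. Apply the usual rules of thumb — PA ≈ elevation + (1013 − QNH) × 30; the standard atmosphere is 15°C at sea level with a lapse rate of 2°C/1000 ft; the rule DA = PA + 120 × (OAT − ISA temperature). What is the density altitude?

Pressure altitude = 3350 + (1013 − 1018) × 30 = 3350 + (-150) = 3200 ft.
ISA temperature at 3200 ft = 15 − 2 × (3200/1000) = 8.6°C.
ISA deviation = 31 − 8.6 = +22.4°C.
Density altitude = 3200 + 120 × (22.4) = 5888 ft.

5888 ft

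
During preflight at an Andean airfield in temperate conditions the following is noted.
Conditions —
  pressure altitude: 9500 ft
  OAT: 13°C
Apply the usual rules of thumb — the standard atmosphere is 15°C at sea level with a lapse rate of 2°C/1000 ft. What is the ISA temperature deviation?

ISA temperature at 9500 ft = 15 − 2 × (9500/1000) = -4°C.
Deviation = OAT − ISA = 13 − (-4) = +17°C.

ISA+17°C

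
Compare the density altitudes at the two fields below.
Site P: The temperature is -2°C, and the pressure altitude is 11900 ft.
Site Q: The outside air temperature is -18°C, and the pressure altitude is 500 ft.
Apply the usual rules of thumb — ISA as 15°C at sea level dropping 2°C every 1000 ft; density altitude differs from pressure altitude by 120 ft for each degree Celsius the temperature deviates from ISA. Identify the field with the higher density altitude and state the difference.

Site P by 16056 ft

Site P: ISA temp = -8.8°C, deviation +6.8°C, DA = 11900 + 120 × 6.8 = 12716 ft.
Site Q: ISA temp = 14°C, deviation -32°C, DA = 500 + 120 × (-32) = -3340 ft.
Site P is higher by 12716 − (-3340) = 16056 ft.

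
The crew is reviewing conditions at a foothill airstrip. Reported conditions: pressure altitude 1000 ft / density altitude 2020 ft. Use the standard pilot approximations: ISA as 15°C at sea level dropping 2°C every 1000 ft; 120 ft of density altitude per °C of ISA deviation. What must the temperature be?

21.5°C

Density altitude − pressure altitude = 2020 − 1000 = +1020 ft.
At 120 ft/°C that is an ISA deviation of 1020/120 = +8.5°C.
ISA temperature at 1000 ft = 15 − 2 × (1000/1000) = 13°C.
OAT = ISA + deviation = 13 + (+8.5) = 21.5°C.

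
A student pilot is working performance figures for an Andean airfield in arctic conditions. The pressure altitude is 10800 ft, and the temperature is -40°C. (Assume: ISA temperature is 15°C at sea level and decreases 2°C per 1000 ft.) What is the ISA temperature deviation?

ISA temperature at 10800 ft = 15 − 2 × (10800/1000) = -6.6°C.
Deviation = OAT − ISA = -40 − (-6.6) = -33.4°C.

ISA-33.4°C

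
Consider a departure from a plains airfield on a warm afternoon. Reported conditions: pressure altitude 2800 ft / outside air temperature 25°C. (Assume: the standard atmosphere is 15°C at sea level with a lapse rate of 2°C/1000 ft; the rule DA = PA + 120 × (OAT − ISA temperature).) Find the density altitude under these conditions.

ISA temperature at 2800 ft = 15 − 2 × (2800/1000) = 9.4°C.
ISA deviation = 25 − 9.4 = +15.6°C.
Density altitude = 2800 + 120 × (15.6) = 2800 + (+1872) = 4672 ft.

4672 ft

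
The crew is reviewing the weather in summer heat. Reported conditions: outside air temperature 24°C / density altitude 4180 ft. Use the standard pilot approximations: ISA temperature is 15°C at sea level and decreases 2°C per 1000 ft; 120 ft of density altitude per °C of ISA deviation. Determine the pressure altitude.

DA = PA + 120 × (OAT − (15 − 2·PA/1000)) = PA + 120·OAT − 1800 + 0.24·PA = 1.24·PA + 120·OAT − 1800.
So 1.24·PA = 4180 − 120 × 24 + 1800 = 3100.
PA = 3100 / 1.24 = 2500 ft.

2500 ft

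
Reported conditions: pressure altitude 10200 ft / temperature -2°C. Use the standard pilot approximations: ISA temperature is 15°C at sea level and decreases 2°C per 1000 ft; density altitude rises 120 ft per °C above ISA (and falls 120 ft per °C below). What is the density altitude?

ISA temperature at 10200 ft = 15 − 2 × (10200/1000) = -5.4°C.
ISA deviation = -2 − (-5.4) = +3.4°C.
Density altitude = 10200 + 120 × (3.4) = 10200 + (+408) = 10608 ft.

10608 ft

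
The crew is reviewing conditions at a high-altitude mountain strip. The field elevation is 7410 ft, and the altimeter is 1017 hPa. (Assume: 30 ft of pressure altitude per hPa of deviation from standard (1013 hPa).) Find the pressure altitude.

7290 ft

Pressure correction = (1013 − 1017) × 30 = -120 ft.
Pressure altitude = 7410 + (-120) = 7290 ft.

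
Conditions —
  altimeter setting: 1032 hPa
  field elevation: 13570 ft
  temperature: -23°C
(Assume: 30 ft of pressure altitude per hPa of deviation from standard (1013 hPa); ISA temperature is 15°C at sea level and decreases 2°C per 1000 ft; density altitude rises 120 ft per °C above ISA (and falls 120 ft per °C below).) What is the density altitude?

Pressure altitude = 13570 + (1013 − 1032) × 30 = 13570 + (-570) = 13000 ft.
ISA temperature at 13000 ft = 15 − 2 × (13000/1000) = -11°C.
ISA deviation = -23 − (-11) = -12°C.
Density altitude = 13000 + 120 × (-12) = 11560 ft.

11560 ft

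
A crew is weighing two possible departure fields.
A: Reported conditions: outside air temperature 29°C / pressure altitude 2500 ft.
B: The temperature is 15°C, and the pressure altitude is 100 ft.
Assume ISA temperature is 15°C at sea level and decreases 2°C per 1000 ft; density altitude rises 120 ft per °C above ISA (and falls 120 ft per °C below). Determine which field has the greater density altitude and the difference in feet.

A by 4656 ft

A: ISA temp = 10°C, deviation +19°C, DA = 2500 + 120 × 19 = 4780 ft.
B: ISA temp = 14.8°C, deviation +0.2°C, DA = 100 + 120 × 0.2 = 124 ft.
A is higher by 4780 − 124 = 4656 ft.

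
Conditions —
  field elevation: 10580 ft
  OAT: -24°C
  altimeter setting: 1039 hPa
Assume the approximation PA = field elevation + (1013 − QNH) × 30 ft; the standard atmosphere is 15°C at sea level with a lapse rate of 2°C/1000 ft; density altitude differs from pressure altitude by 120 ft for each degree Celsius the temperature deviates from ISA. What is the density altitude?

7472 ft

Pressure altitude = 10580 + (1013 − 1039) × 30 = 10580 + (-780) = 9800 ft.
ISA temperature at 9800 ft = 15 − 2 × (9800/1000) = -4.6°C.
ISA deviation = -24 − (-4.6) = -19.4°C.
Density altitude = 9800 + 120 × (-19.4) = 7472 ft.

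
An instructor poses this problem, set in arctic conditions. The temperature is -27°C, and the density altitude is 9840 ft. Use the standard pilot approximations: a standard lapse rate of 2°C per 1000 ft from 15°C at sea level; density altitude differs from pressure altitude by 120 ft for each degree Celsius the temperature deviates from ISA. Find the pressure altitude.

DA = PA + 120 × (OAT − (15 − 2·PA/1000)) = PA + 120·OAT − 1800 + 0.24·PA = 1.24·PA + 120·OAT − 1800.
So 1.24·PA = 9840 − 120 × (-27) + 1800 = 14880.
PA = 14880 / 1.24 = 12000 ft.

12000 ft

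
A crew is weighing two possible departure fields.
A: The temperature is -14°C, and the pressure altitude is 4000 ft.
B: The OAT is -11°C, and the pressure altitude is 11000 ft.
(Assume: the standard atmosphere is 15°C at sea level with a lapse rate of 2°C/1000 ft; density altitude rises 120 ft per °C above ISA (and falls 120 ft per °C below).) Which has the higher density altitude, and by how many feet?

A: ISA temp = 7°C, deviation -21°C, DA = 4000 + 120 × (-21) = 1480 ft.
B: ISA temp = -7°C, deviation -4°C, DA = 11000 + 120 × (-4) = 10520 ft.
B is higher by 10520 − 1480 = 9040 ft.

B by 9040 ft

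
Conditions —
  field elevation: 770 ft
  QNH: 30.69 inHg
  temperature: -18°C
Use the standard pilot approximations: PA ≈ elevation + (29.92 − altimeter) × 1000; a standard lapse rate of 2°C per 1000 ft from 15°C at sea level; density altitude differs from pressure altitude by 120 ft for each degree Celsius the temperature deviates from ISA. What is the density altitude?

Pressure altitude = 770 + (29.92 − 30.69) × 1000 = 770 + (-770) = 0 ft.
ISA temperature at 0 ft = 15 − 2 × (0/1000) = 15°C.
ISA deviation = -18 − 15 = -33°C.
Density altitude = 0 + 120 × (-33) = -3960 ft.

-3960 ft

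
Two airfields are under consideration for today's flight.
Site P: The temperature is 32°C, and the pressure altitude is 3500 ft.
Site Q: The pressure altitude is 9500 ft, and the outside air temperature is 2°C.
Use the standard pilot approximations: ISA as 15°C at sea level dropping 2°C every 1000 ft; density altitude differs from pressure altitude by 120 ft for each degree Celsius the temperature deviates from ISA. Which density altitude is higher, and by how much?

Site Q by 3840 ft

Site P: ISA temp = 8°C, deviation +24°C, DA = 3500 + 120 × 24 = 6380 ft.
Site Q: ISA temp = -4°C, deviation +6°C, DA = 9500 + 120 × 6 = 10220 ft.
Site Q is higher by 10220 − 6380 = 3840 ft.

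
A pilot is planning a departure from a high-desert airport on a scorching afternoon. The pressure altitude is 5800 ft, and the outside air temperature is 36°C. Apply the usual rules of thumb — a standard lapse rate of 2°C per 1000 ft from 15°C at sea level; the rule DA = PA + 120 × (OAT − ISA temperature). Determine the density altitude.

9712 ft

ISA temperature at 5800 ft = 15 − 2 × (5800/1000) = 3.4°C.
ISA deviation = 36 − 3.4 = +32.6°C.
Density altitude = 5800 + 120 × (32.6) = 5800 + (+3912) = 9712 ft.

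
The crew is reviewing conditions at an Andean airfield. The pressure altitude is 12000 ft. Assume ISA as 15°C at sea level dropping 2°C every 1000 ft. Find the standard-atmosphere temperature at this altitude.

-9°C

ISA temperature = 15 − 2 × (12000/1000) = 15 − 24 = -9°C.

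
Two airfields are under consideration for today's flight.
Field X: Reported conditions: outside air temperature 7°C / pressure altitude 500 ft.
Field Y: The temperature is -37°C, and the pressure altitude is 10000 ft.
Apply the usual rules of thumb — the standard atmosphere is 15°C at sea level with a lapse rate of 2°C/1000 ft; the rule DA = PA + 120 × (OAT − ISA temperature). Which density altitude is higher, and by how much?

Field Y by 6500 ft

Field X: ISA temp = 14°C, deviation -7°C, DA = 500 + 120 × (-7) = -340 ft.
Field Y: ISA temp = -5°C, deviation -32°C, DA = 10000 + 120 × (-32) = 6160 ft.
Field Y is higher by 6160 − (-340) = 6500 ft.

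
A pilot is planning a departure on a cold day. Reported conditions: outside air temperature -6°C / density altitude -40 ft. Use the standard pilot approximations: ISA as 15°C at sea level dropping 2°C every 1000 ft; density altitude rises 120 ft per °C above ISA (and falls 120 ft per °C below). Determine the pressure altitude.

DA = PA + 120 × (OAT − (15 − 2·PA/1000)) = PA + 120·OAT − 1800 + 0.24·PA = 1.24·PA + 120·OAT − 1800.
So 1.24·PA = -40 − 120 × (-6) + 1800 = 2480.
PA = 2480 / 1.24 = 2000 ft.

2000 ft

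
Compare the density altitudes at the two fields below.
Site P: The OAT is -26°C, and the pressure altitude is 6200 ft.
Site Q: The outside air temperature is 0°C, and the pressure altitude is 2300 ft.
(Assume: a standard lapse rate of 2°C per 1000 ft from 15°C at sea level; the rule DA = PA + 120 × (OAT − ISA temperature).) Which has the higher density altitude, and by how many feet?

Site P: ISA temp = 2.6°C, deviation -28.6°C, DA = 6200 + 120 × (-28.6) = 2768 ft.
Site Q: ISA temp = 10.4°C, deviation -10.4°C, DA = 2300 + 120 × (-10.4) = 1052 ft.
Site P is higher by 2768 − 1052 = 1716 ft.

Site P by 1716 ft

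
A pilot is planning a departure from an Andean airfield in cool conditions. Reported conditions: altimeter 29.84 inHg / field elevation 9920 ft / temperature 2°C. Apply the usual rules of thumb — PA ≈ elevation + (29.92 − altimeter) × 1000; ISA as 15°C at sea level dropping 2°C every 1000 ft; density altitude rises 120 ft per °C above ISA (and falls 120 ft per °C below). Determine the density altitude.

Pressure altitude = 9920 + (29.92 − 29.84) × 1000 = 9920 + (+80) = 10000 ft.
ISA temperature at 10000 ft = 15 − 2 × (10000/1000) = -5°C.
ISA deviation = 2 − (-5) = +7°C.
Density altitude = 10000 + 120 × (7) = 10840 ft.

10840 ft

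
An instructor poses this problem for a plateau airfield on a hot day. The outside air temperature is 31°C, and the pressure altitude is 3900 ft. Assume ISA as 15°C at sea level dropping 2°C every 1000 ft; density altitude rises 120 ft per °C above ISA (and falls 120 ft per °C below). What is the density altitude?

6756 ft

ISA temperature at 3900 ft = 15 − 2 × (3900/1000) = 7.2°C.
ISA deviation = 31 − 7.2 = +23.8°C.
Density altitude = 3900 + 120 × (23.8) = 3900 + (+2856) = 6756 ft.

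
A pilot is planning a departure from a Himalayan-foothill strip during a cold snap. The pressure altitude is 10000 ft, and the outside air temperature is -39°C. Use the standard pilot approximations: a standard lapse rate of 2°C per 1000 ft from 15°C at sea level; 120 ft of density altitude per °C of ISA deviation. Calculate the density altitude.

ISA temperature at 10000 ft = 15 − 2 × (10000/1000) = -5°C.
ISA deviation = -39 − (-5) = -34°C.
Density altitude = 10000 + 120 × (-34) = 10000 + (-4080) = 5920 ft.

5920 ft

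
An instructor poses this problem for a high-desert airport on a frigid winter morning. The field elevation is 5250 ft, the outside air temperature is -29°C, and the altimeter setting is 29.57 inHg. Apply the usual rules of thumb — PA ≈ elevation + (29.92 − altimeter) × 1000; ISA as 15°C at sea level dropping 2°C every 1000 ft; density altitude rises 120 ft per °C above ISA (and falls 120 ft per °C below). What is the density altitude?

1664 ft

Pressure altitude = 5250 + (29.92 − 29.57) × 1000 = 5250 + (+350) = 5600 ft.
ISA temperature at 5600 ft = 15 − 2 × (5600/1000) = 3.8°C.
ISA deviation = -29 − 3.8 = -32.8°C.
Density altitude = 5600 + 120 × (-32.8) = 1664 ft.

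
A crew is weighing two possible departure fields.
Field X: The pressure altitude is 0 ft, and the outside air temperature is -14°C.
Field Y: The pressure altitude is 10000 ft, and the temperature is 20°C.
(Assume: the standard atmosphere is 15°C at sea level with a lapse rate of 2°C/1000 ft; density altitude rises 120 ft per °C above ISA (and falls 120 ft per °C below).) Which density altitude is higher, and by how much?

Field Y by 16480 ft

Field X: ISA temp = 15°C, deviation -29°C, DA = 0 + 120 × (-29) = -3480 ft.
Field Y: ISA temp = -5°C, deviation +25°C, DA = 10000 + 120 × 25 = 13000 ft.
Field Y is higher by 13000 − (-3480) = 16480 ft.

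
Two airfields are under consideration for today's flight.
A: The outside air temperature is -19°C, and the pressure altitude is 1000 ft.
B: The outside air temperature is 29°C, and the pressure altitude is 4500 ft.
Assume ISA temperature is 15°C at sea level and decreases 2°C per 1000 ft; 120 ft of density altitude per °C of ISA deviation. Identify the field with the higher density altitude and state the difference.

B by 10100 ft

A: ISA temp = 13°C, deviation -32°C, DA = 1000 + 120 × (-32) = -2840 ft.
B: ISA temp = 6°C, deviation +23°C, DA = 4500 + 120 × 23 = 7260 ft.
B is higher by 7260 − (-2840) = 10100 ft.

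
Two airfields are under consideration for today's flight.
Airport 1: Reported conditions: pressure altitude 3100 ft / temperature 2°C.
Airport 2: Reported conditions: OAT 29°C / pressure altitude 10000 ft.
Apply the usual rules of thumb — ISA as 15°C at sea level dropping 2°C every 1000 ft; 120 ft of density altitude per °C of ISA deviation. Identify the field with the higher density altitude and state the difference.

Airport 1: ISA temp = 8.8°C, deviation -6.8°C, DA = 3100 + 120 × (-6.8) = 2284 ft.
Airport 2: ISA temp = -5°C, deviation +34°C, DA = 10000 + 120 × 34 = 14080 ft.
Airport 2 is higher by 14080 − 2284 = 11796 ft.

Airport 2 by 11796 ft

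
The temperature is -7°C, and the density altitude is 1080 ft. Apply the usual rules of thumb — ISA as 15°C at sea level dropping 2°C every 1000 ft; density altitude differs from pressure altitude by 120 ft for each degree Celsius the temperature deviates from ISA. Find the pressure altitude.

3000 ft

DA = PA + 120 × (OAT − (15 − 2·PA/1000)) = PA + 120·OAT − 1800 + 0.24·PA = 1.24·PA + 120·OAT − 1800.
So 1.24·PA = 1080 − 120 × (-7) + 1800 = 3720.
PA = 3720 / 1.24 = 3000 ft.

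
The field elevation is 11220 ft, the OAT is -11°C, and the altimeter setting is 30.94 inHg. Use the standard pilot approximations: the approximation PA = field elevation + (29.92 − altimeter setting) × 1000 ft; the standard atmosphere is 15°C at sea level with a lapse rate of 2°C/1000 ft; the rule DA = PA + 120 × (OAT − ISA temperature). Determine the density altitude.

9528 ft

Pressure altitude = 11220 + (29.92 − 30.94) × 1000 = 11220 + (-1020) = 10200 ft.
ISA temperature at 10200 ft = 15 − 2 × (10200/1000) = -5.4°C.
ISA deviation = -11 − (-5.4) = -5.6°C.
Density altitude = 10200 + 120 × (-5.6) = 9528 ft.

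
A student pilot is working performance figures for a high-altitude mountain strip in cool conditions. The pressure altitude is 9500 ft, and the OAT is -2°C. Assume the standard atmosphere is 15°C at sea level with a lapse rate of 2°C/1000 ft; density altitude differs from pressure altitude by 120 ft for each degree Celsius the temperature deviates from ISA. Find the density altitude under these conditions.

9740 ft

ISA temperature at 9500 ft = 15 − 2 × (9500/1000) = -4°C.
ISA deviation = -2 − (-4) = +2°C.
Density altitude = 9500 + 120 × (2) = 9500 + (+240) = 9740 ft.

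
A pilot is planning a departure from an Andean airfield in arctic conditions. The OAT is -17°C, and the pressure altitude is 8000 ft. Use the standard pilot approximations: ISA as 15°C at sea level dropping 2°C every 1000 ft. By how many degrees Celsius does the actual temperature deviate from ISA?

ISA-16°C

ISA temperature at 8000 ft = 15 − 2 × (8000/1000) = -1°C.
Deviation = OAT − ISA = -17 − (-1) = -16°C.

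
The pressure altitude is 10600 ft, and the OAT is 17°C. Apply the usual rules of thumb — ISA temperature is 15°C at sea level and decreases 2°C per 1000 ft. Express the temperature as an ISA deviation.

ISA+23.2°C

ISA temperature at 10600 ft = 15 − 2 × (10600/1000) = -6.2°C.
Deviation = OAT − ISA = 17 − (-6.2) = +23.2°C.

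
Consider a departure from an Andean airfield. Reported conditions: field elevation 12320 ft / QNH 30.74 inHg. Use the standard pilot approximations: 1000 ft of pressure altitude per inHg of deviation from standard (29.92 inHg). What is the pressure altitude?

Pressure correction = (29.92 − 30.74) × 1000 = -820 ft.
Pressure altitude = 12320 + (-820) = 11500 ft.

11500 ft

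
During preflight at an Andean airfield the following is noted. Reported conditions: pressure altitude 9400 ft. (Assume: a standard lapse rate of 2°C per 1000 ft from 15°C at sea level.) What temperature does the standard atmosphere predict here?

-3.8°C

ISA temperature = 15 − 2 × (9400/1000) = 15 − 18.8 = -3.8°C.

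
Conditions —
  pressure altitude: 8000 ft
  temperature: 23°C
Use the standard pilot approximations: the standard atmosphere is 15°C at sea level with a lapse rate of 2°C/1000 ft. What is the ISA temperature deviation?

ISA+24°C

ISA temperature at 8000 ft = 15 − 2 × (8000/1000) = -1°C.
Deviation = OAT − ISA = 23 − (-1) = +24°C.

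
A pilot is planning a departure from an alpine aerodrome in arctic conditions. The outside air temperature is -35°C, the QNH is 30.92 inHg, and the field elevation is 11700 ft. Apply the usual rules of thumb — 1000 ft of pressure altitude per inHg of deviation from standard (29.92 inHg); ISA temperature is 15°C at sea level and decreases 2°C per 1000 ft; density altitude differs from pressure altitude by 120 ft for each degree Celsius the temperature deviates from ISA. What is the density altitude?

7268 ft

Pressure altitude = 11700 + (29.92 − 30.92) × 1000 = 11700 + (-1000) = 10700 ft.
ISA temperature at 10700 ft = 15 − 2 × (10700/1000) = -6.4°C.
ISA deviation = -35 − (-6.4) = -28.6°C.
Density altitude = 10700 + 120 × (-28.6) = 7268 ft.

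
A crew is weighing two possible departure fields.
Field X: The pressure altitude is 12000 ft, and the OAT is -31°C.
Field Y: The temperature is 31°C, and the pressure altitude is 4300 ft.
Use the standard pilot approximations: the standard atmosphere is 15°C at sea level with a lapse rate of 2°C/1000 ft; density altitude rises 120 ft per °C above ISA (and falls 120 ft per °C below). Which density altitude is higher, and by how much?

Field X by 2108 ft

Field X: ISA temp = -9°C, deviation -22°C, DA = 12000 + 120 × (-22) = 9360 ft.
Field Y: ISA temp = 6.4°C, deviation +24.6°C, DA = 4300 + 120 × 24.6 = 7252 ft.
Field X is higher by 9360 − 7252 = 2108 ft.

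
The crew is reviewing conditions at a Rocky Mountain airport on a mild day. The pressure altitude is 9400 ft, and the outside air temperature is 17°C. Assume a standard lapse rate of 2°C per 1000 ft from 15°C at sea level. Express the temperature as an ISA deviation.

ISA temperature at 9400 ft = 15 − 2 × (9400/1000) = -3.8°C.
Deviation = OAT − ISA = 17 − (-3.8) = +20.8°C.

ISA+20.8°C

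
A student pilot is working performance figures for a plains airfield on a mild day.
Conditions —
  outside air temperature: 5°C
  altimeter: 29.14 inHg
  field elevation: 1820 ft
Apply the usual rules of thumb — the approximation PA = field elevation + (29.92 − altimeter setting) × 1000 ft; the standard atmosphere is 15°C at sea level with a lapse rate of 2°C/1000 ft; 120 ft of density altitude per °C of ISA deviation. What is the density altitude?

2024 ft

Pressure altitude = 1820 + (29.92 − 29.14) × 1000 = 1820 + (+780) = 2600 ft.
ISA temperature at 2600 ft = 15 − 2 × (2600/1000) = 9.8°C.
ISA deviation = 5 − 9.8 = -4.8°C.
Density altitude = 2600 + 120 × (-4.8) = 2024 ft.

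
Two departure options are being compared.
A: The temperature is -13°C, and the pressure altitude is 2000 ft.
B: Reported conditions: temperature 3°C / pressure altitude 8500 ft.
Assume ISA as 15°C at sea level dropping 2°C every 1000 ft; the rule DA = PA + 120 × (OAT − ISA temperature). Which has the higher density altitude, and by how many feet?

B by 9980 ft

A: ISA temp = 11°C, deviation -24°C, DA = 2000 + 120 × (-24) = -880 ft.
B: ISA temp = -2°C, deviation +5°C, DA = 8500 + 120 × 5 = 9100 ft.
B is higher by 9100 − (-880) = 9980 ft.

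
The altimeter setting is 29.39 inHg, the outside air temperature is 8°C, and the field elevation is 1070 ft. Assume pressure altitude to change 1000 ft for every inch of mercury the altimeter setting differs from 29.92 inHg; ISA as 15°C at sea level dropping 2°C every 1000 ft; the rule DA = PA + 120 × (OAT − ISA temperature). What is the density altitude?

1144 ft

Pressure altitude = 1070 + (29.92 − 29.39) × 1000 = 1070 + (+530) = 1600 ft.
ISA temperature at 1600 ft = 15 − 2 × (1600/1000) = 11.8°C.
ISA deviation = 8 − 11.8 = -3.8°C.
Density altitude = 1600 + 120 × (-3.8) = 1144 ft.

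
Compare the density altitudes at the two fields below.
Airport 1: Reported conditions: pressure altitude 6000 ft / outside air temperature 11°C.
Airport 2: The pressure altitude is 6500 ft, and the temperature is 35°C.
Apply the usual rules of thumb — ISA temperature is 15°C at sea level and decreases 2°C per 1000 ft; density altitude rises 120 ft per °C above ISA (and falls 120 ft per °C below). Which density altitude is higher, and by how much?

Airport 2 by 3500 ft

Airport 1: ISA temp = 3°C, deviation +8°C, DA = 6000 + 120 × 8 = 6960 ft.
Airport 2: ISA temp = 2°C, deviation +33°C, DA = 6500 + 120 × 33 = 10460 ft.
Airport 2 is higher by 10460 − 6960 = 3500 ft.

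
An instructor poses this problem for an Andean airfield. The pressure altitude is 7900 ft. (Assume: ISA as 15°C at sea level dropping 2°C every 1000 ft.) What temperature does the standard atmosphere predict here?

-0.8°C

ISA temperature = 15 − 2 × (7900/1000) = 15 − 15.8 = -0.8°C.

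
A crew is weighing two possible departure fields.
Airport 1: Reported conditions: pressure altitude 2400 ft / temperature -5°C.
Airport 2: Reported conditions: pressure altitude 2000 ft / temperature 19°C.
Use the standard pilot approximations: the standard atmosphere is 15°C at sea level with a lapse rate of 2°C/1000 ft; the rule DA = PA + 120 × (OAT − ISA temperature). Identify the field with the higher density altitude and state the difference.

Airport 1: ISA temp = 10.2°C, deviation -15.2°C, DA = 2400 + 120 × (-15.2) = 576 ft.
Airport 2: ISA temp = 11°C, deviation +8°C, DA = 2000 + 120 × 8 = 2960 ft.
Airport 2 is higher by 2960 − 576 = 2384 ft.

Airport 2 by 2384 ft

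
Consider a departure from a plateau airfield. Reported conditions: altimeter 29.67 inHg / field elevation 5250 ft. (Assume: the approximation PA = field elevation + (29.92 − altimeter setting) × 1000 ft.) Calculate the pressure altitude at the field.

5500 ft

Pressure correction = (29.92 − 29.67) × 1000 = +250 ft.
Pressure altitude = 5250 + (+250) = 5500 ft.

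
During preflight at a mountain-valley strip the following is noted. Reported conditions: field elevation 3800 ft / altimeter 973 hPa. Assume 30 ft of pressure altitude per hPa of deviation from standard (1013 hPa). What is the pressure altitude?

5000 ft

Pressure correction = (1013 − 973) × 30 = +1200 ft.
Pressure altitude = 3800 + (+1200) = 5000 ft.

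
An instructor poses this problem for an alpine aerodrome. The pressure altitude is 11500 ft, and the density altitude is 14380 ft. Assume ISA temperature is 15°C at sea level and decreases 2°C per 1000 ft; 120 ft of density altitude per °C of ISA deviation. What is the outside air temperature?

Density altitude − pressure altitude = 14380 − 11500 = +2880 ft.
At 120 ft/°C that is an ISA deviation of 2880/120 = +24°C.
ISA temperature at 11500 ft = 15 − 2 × (11500/1000) = -8°C.
OAT = ISA + deviation = -8 + (+24) = 16°C.

16°C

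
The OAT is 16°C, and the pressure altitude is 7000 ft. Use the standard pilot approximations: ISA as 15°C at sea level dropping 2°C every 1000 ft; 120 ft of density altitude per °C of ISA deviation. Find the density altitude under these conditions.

8800 ft

ISA temperature at 7000 ft = 15 − 2 × (7000/1000) = 1°C.
ISA deviation = 16 − 1 = +15°C.
Density altitude = 7000 + 120 × (15) = 7000 + (+1800) = 8800 ft.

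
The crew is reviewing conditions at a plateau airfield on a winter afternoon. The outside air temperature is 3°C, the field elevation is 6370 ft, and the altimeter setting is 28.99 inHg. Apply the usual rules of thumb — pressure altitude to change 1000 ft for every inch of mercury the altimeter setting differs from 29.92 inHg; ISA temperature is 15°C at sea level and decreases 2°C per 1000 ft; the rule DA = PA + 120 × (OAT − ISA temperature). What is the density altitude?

Pressure altitude = 6370 + (29.92 − 28.99) × 1000 = 6370 + (+930) = 7300 ft.
ISA temperature at 7300 ft = 15 − 2 × (7300/1000) = 0.4°C.
ISA deviation = 3 − 0.4 = +2.6°C.
Density altitude = 7300 + 120 × (2.6) = 7612 ft.

7612 ft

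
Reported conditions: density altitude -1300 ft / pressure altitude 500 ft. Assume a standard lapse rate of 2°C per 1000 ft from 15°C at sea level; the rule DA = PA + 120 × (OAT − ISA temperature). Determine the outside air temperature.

Density altitude − pressure altitude = -1300 − 500 = -1800 ft.
At 120 ft/°C that is an ISA deviation of -1800/120 = -15°C.
ISA temperature at 500 ft = 15 − 2 × (500/1000) = 14°C.
OAT = ISA + deviation = 14 + (-15) = -1°C.

-1°C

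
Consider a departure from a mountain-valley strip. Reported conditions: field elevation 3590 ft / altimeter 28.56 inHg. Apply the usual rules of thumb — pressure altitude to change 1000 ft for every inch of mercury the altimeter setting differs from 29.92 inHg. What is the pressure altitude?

Pressure correction = (29.92 − 28.56) × 1000 = +1360 ft.
Pressure altitude = 3590 + (+1360) = 4950 ft.

4950 ft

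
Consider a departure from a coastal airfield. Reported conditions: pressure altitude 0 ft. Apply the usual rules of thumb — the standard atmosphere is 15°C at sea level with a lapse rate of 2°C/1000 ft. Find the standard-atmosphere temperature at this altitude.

15°C

ISA temperature = 15 − 2 × (0/1000) = 15 − 0 = 15°C.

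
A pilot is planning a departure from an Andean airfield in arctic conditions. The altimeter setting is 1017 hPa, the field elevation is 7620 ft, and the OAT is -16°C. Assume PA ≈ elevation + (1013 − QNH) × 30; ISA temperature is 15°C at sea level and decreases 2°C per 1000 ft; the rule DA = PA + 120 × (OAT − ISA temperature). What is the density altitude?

5580 ft

Pressure altitude = 7620 + (1013 − 1017) × 30 = 7620 + (-120) = 7500 ft.
ISA temperature at 7500 ft = 15 − 2 × (7500/1000) = 0°C.
ISA deviation = -16 − 0 = -16°C.
Density altitude = 7500 + 120 × (-16) = 5580 ft.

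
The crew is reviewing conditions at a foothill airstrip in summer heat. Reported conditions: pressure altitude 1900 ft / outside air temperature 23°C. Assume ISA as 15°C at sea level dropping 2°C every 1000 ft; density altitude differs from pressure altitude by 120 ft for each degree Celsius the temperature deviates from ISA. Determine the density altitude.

3316 ft

ISA temperature at 1900 ft = 15 − 2 × (1900/1000) = 11.2°C.
ISA deviation = 23 − 11.2 = +11.8°C.
Density altitude = 1900 + 120 × (11.8) = 1900 + (+1416) = 3316 ft.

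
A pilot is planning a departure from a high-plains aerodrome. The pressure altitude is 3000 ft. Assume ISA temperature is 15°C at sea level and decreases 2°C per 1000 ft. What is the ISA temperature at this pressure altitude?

ISA temperature = 15 − 2 × (3000/1000) = 15 − 6 = 9°C.

9°C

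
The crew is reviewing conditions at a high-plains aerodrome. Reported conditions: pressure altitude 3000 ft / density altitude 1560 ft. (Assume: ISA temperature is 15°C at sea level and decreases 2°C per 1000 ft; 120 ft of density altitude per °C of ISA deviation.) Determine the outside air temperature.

-3°C

Density altitude − pressure altitude = 1560 − 3000 = -1440 ft.
At 120 ft/°C that is an ISA deviation of -1440/120 = -12°C.
ISA temperature at 3000 ft = 15 − 2 × (3000/1000) = 9°C.
OAT = ISA + deviation = 9 + (-12) = -3°C.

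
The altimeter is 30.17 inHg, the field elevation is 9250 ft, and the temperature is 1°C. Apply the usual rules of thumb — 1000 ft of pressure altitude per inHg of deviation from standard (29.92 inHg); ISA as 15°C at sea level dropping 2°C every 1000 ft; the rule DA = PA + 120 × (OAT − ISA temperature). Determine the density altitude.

9480 ft

Pressure altitude = 9250 + (29.92 − 30.17) × 1000 = 9250 + (-250) = 9000 ft.
ISA temperature at 9000 ft = 15 − 2 × (9000/1000) = -3°C.
ISA deviation = 1 − (-3) = +4°C.
Density altitude = 9000 + 120 × (4) = 9480 ft.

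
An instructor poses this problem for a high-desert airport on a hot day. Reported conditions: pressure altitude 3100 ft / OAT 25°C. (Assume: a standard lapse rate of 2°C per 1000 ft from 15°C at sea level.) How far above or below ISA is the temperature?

ISA+16.2°C

ISA temperature at 3100 ft = 15 − 2 × (3100/1000) = 8.8°C.
Deviation = OAT − ISA = 25 − 8.8 = +16.2°C.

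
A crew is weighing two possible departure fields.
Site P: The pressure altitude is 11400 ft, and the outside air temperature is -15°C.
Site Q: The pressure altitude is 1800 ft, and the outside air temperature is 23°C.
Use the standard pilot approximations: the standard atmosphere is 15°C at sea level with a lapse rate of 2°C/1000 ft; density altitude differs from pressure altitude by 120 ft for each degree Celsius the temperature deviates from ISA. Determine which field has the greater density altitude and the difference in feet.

Site P by 7344 ft

Site P: ISA temp = -7.8°C, deviation -7.2°C, DA = 11400 + 120 × (-7.2) = 10536 ft.
Site Q: ISA temp = 11.4°C, deviation +11.6°C, DA = 1800 + 120 × 11.6 = 3192 ft.
Site P is higher by 10536 − 3192 = 7344 ft.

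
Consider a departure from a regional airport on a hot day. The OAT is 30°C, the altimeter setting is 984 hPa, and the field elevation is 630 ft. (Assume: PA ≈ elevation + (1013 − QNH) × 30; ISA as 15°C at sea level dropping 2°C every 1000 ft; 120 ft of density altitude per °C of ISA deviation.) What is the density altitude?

Pressure altitude = 630 + (1013 − 984) × 30 = 630 + (+870) = 1500 ft.
ISA temperature at 1500 ft = 15 − 2 × (1500/1000) = 12°C.
ISA deviation = 30 − 12 = +18°C.
Density altitude = 1500 + 120 × (18) = 3660 ft.

3660 ft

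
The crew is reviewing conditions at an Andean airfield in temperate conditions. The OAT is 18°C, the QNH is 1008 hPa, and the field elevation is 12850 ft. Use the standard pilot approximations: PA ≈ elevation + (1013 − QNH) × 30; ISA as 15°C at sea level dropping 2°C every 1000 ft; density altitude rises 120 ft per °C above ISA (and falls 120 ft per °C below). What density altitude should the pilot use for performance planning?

16480 ft

Pressure altitude = 12850 + (1013 − 1008) × 30 = 12850 + (+150) = 13000 ft.
ISA temperature at 13000 ft = 15 − 2 × (13000/1000) = -11°C.
ISA deviation = 18 − (-11) = +29°C.
Density altitude = 13000 + 120 × (29) = 16480 ft.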